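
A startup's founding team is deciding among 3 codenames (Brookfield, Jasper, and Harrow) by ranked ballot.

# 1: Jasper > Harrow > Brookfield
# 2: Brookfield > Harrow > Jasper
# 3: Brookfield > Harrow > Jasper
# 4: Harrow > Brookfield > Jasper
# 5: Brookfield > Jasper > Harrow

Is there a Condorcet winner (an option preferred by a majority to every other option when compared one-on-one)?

Head-to-head results (5 voters total):
Brookfield vs Jasper: Brookfield wins 4–1.
Brookfield vs Harrow: Brookfield wins 3–2.
Jasper vs Harrow: Harrow wins 3–2.
Brookfield beats each rival — Jasper (4–1), Harrow (3–2) — so Brookfield is the Condorcet winner.

Yes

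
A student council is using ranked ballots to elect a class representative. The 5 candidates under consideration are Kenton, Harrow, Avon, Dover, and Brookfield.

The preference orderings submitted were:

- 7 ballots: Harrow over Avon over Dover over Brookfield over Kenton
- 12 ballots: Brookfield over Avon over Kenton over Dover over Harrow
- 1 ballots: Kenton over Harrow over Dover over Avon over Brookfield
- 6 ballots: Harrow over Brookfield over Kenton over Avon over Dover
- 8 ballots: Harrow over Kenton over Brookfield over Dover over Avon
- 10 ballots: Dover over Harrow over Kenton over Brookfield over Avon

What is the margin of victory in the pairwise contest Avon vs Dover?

6

Ballots ranking Avon above Dover: 7+12+6 = 25.
Ballots ranking Dover above Avon: 1+8+10 = 19.
Avon wins 25–19, a margin of 6.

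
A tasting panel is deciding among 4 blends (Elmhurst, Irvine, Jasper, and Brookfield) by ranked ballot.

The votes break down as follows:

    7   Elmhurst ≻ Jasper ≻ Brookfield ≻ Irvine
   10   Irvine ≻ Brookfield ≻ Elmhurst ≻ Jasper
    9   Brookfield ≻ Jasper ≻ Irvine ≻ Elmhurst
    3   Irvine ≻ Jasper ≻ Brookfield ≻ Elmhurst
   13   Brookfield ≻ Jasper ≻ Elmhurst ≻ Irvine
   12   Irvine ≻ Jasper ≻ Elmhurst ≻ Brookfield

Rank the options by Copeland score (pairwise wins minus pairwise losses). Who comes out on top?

Pairwise results:
  Elmhurst vs Irvine: Irvine wins 34–20.
  Elmhurst vs Jasper: Jasper wins 37–17.
  Elmhurst vs Brookfield: Brookfield wins 35–19.
  Irvine vs Jasper: Jasper wins 29–25.
  Irvine vs Brookfield: Brookfield wins 29–25.
  Jasper vs Brookfield: Brookfield wins 32–22.
Copeland scores (wins − losses):
  Elmhurst: 0 − 3 = -3
  Irvine: 1 − 2 = -1
  Jasper: 2 − 1 = 1
  Brookfield: 3 − 0 = 3
Brookfield has the best Copeland score.

Brookfield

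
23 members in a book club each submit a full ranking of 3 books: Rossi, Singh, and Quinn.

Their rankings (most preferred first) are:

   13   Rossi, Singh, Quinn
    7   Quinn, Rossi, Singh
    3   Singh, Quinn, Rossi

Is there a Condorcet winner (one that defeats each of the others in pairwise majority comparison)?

Head-to-head results (23 voters total):
Rossi vs Singh: Rossi wins 20–3.
Rossi vs Quinn: Rossi wins 13–10.
Singh vs Quinn: Singh wins 16–7.
Rossi beats each rival — Singh (20–3), Quinn (13–10) — so Rossi is the Condorcet winner.

Yes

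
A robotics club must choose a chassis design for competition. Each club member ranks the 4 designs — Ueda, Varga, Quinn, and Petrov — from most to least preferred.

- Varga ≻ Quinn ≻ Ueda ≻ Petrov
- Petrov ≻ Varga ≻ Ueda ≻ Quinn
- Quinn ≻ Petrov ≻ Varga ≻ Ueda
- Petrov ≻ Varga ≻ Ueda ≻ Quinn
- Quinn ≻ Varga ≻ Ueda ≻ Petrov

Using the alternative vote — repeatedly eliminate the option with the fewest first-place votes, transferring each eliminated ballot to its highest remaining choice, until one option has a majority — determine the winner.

Round 1: Quinn 2, Petrov 2, Varga 1, Ueda 0. Ueda has the fewest and is eliminated.
Round 2: Quinn 2, Petrov 2, Varga 1. Varga has the fewest and is eliminated.
Round 3: Quinn 3, Petrov 2. Quinn has a majority.

Quinn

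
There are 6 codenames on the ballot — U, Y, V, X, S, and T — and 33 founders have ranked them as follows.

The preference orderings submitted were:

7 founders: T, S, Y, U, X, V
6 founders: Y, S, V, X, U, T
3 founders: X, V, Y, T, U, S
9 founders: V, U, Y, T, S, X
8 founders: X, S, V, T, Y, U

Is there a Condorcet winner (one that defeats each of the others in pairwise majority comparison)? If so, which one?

Head-to-head results (33 voters total):
U vs Y: Y wins 24–9.
U vs V: V wins 26–7.
U vs X: X wins 17–16.
U vs S: S wins 21–12.
U vs T: T wins 18–15.
Y vs V: V wins 20–13.
Y vs X: Y wins 22–11.
Y vs S: Y wins 18–15.
Y vs T: Y wins 18–15.
V vs X: X wins 18–15.
V vs S: S wins 21–12.
V vs T: V wins 26–7.
X vs S: S wins 22–11.
X vs T: X wins 17–16.
S vs T: T wins 19–14.
No candidate beats all others: Y beats X beats V beats Y, a majority cycle.

There is no Condorcet winner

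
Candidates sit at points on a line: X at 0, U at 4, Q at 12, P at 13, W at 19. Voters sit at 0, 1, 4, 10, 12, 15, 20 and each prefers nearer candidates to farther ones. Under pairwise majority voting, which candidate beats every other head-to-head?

Q

With single-peaked preferences on a line, the Condorcet winner is the candidate closest to the median voter.
The median voter (position 10) is closest to Q at 12.
Check: Q vs X — voters closer to Q: 4 of 7.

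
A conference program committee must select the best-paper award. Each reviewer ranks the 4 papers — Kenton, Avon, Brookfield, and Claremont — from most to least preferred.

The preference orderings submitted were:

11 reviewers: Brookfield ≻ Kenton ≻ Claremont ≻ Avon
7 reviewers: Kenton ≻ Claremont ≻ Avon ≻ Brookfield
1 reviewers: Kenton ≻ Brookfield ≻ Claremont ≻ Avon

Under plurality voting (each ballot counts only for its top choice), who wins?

Brookfield

First-place vote totals:
  Kenton: 8
  Avon: 0
  Brookfield: 11
  Claremont: 0
Brookfield has the most first-place votes.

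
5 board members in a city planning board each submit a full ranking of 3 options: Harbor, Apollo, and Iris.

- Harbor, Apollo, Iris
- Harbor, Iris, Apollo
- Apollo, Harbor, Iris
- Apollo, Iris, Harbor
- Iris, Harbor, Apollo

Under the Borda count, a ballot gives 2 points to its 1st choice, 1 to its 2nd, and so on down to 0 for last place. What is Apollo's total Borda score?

Borda scores:
  Harbor: 2 + 2 + 1 + 0 + 1 = 6
  Apollo: 1 + 0 + 2 + 2 + 0 = 5
  Iris: 0 + 1 + 0 + 1 + 2 = 4

5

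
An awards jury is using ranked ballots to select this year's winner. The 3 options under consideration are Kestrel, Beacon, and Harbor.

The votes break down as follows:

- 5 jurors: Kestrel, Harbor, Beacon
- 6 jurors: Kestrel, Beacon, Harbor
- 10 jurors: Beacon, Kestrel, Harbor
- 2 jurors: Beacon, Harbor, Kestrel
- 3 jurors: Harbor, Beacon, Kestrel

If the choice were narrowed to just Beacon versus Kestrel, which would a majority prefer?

Beacon

Ballots ranking Beacon above Kestrel: 10+2+3 = 15.
Ballots ranking Kestrel above Beacon: 5+6 = 11.
Beacon wins the head-to-head, 15–11.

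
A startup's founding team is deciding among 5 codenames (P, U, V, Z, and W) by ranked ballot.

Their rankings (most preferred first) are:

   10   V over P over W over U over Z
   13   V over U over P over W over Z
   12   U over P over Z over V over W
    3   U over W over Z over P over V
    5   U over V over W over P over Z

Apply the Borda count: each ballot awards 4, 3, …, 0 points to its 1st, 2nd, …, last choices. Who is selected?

U

Borda scores:
  P: 10·3 + 13·2 + 12·3 + 3·1 + 5·1 = 100
  U: 10·1 + 13·3 + 12·4 + 3·4 + 5·4 = 129
  V: 10·4 + 13·4 + 12·1 + 3·0 + 5·3 = 119
  Z: 10·0 + 13·0 + 12·2 + 3·2 + 5·0 = 30
  W: 10·2 + 13·1 + 12·0 + 3·3 + 5·2 = 52
U has the highest total.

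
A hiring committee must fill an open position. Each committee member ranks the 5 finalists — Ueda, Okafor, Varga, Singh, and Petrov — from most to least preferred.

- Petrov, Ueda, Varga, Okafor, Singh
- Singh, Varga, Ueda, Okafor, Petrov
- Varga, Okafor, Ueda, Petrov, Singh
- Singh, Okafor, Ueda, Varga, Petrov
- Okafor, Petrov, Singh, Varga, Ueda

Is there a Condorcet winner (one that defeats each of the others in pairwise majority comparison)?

No

Head-to-head results (5 voters total):
Ueda vs Okafor: Okafor wins 3–2.
Ueda vs Varga: Varga wins 3–2.
Ueda vs Singh: Singh wins 3–2.
Ueda vs Petrov: Ueda wins 3–2.
Okafor vs Varga: Varga wins 3–2.
Okafor vs Singh: Okafor wins 3–2.
Okafor vs Petrov: Okafor wins 4–1.
Varga vs Singh: Singh wins 3–2.
Varga vs Petrov: Varga wins 3–2.
Singh vs Petrov: Petrov wins 3–2.
No candidate beats all others: Ueda beats Petrov beats Singh beats Ueda, a majority cycle.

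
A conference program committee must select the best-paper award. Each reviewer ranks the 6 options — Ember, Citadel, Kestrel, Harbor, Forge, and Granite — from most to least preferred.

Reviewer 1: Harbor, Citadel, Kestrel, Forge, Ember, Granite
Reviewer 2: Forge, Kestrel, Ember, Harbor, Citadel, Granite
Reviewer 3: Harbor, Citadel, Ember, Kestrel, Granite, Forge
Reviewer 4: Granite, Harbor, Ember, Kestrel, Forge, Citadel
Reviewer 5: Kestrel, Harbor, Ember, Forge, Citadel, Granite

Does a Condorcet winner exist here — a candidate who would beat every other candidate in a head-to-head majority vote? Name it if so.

Head-to-head results (5 voters total):
Ember vs Citadel: Ember wins 3–2.
Ember vs Kestrel: Kestrel wins 3–2.
Ember vs Harbor: Harbor wins 4–1.
Ember vs Forge: Ember wins 3–2.
Ember vs Granite: Ember wins 4–1.
Citadel vs Kestrel: Kestrel wins 3–2.
Citadel vs Harbor: Harbor wins 5–0.
Citadel vs Forge: Forge wins 3–2.
Citadel vs Granite: Citadel wins 4–1.
Kestrel vs Harbor: Harbor wins 3–2.
Kestrel vs Forge: Kestrel wins 4–1.
Kestrel vs Granite: Kestrel wins 4–1.
Harbor vs Forge: Harbor wins 4–1.
Harbor vs Granite: Harbor wins 4–1.
Forge vs Granite: Forge wins 3–2.
Harbor beats each rival — Ember (4–1), Citadel (5–0), Kestrel (3–2), Forge (4–1), Granite (4–1) — so Harbor is the Condorcet winner.

Harbor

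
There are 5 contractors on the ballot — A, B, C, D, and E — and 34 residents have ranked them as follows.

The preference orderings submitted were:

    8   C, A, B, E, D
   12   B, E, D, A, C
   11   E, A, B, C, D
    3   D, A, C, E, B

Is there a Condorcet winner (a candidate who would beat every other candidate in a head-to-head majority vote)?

No

Head-to-head results (34 voters total):
A vs B: A wins 22–12.
A vs C: A wins 26–8.
A vs D: A wins 19–15.
A vs E: E wins 23–11.
B vs C: B wins 23–11.
B vs D: B wins 31–3.
B vs E: B wins 20–14.
C vs D: C wins 19–15.
C vs E: E wins 23–11.
D vs E: E wins 31–3.
No candidate beats all others: A beats B beats E beats A, a majority cycle.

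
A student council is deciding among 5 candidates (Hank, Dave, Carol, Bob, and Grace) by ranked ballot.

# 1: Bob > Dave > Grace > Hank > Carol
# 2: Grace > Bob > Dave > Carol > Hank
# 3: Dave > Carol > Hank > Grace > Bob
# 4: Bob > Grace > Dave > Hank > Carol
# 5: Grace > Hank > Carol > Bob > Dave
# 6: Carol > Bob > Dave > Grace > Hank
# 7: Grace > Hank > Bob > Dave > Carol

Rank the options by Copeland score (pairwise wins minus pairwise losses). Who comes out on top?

Grace

Pairwise results:
  Hank vs Dave: Dave wins 5–2.
  Hank vs Carol: Hank wins 4–3.
  Hank vs Bob: Bob wins 4–3.
  Hank vs Grace: Grace wins 6–1.
  Dave vs Carol: Dave wins 5–2.
  Dave vs Bob: Bob wins 6–1.
  Dave vs Grace: Grace wins 4–3.
  Carol vs Bob: Bob wins 4–3.
  Carol vs Grace: Grace wins 5–2.
  Bob vs Grace: Grace wins 4–3.
Copeland scores (wins − losses):
  Hank: 1 − 3 = -2
  Dave: 2 − 2 = 0
  Carol: 0 − 4 = -4
  Bob: 3 − 1 = 2
  Grace: 4 − 0 = 4
Grace has the best Copeland score.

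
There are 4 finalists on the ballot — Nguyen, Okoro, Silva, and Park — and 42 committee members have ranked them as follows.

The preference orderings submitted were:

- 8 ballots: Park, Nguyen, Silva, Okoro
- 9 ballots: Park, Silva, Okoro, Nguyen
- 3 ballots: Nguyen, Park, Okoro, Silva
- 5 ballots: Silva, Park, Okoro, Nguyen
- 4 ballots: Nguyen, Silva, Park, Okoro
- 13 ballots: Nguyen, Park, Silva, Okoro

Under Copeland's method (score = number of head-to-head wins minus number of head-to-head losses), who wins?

Pairwise results:
  Nguyen vs Okoro: Nguyen wins 28–14.
  Nguyen vs Silva: Nguyen wins 28–14.
  Nguyen vs Park: Park wins 22–20.
  Okoro vs Silva: Silva wins 39–3.
  Okoro vs Park: Park wins 42–0.
  Silva vs Park: Park wins 33–9.
Copeland scores (wins − losses):
  Nguyen: 2 − 1 = 1
  Okoro: 0 − 3 = -3
  Silva: 1 − 2 = -1
  Park: 3 − 0 = 3
Park has the best Copeland score.

Park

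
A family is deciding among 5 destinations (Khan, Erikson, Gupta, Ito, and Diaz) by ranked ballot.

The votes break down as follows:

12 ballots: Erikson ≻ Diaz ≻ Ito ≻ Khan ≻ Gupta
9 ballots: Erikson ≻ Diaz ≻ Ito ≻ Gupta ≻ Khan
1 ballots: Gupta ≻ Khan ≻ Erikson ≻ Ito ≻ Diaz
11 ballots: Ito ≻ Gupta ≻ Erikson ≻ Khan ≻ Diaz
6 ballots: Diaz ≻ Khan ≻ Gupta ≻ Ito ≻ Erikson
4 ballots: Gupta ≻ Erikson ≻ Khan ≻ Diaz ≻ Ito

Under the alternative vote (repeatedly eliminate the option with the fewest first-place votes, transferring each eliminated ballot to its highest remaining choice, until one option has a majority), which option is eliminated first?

Round 1: Erikson 21, Ito 11, Diaz 6, Gupta 5, Khan 0. Khan has the fewest and is eliminated.
Round 2: Erikson 21, Ito 11, Diaz 6, Gupta 5. Gupta has the fewest and is eliminated.
Round 3: Erikson 26, Ito 11, Diaz 6. Erikson has a majority.

Khan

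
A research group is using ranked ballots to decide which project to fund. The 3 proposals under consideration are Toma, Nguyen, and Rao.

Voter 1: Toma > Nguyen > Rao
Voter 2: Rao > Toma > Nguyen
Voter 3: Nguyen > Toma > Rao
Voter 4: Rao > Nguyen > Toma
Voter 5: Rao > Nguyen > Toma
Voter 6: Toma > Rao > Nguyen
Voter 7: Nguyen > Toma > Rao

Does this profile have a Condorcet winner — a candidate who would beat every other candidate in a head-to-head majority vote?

Head-to-head results (7 voters total):
Toma vs Nguyen: Nguyen wins 4–3.
Toma vs Rao: Toma wins 4–3.
Nguyen vs Rao: Rao wins 4–3.
No candidate beats all others: Toma beats Rao beats Nguyen beats Toma, a majority cycle.

No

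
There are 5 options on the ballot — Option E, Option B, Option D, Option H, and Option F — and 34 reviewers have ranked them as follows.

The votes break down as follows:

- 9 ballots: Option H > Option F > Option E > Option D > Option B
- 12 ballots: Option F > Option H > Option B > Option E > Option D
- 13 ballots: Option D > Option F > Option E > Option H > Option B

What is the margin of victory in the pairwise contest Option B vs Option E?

Ballots ranking Option B above Option E: 12.
Ballots ranking Option E above Option B: 9+13 = 22.
Option E wins 22–12, a margin of 10.

10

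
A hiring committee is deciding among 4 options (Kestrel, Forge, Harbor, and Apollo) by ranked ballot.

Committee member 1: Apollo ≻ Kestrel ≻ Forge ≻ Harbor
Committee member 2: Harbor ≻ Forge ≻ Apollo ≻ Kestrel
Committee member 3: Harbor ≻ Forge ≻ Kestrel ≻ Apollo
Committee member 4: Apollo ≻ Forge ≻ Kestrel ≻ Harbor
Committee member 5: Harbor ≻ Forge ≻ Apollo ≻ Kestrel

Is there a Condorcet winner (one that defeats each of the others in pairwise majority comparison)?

Head-to-head results (5 voters total):
Kestrel vs Forge: Forge wins 4–1.
Kestrel vs Harbor: Harbor wins 3–2.
Kestrel vs Apollo: Apollo wins 4–1.
Forge vs Harbor: Harbor wins 3–2.
Forge vs Apollo: Forge wins 3–2.
Harbor vs Apollo: Harbor wins 3–2.
Harbor beats each rival — Kestrel (3–2), Forge (3–2), Apollo (3–2) — so Harbor is the Condorcet winner.

Yes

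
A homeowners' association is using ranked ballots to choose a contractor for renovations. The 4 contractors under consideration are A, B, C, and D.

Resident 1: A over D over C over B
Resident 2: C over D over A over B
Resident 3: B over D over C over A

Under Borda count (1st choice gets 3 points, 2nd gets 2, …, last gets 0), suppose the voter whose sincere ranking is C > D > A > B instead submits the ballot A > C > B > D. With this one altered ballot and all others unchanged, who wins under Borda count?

Borda totals with the altered ballot: A 6, B 4, C 4, D 4.
The switch changes the winner from D to A.

A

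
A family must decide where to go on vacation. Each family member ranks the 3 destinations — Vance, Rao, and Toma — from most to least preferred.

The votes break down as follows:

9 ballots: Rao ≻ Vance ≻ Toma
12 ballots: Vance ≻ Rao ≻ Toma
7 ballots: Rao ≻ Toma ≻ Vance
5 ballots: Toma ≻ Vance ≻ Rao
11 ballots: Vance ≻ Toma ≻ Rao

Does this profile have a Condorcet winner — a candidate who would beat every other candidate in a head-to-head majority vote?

Head-to-head results (44 voters total):
Vance vs Rao: Vance wins 28–16.
Vance vs Toma: Vance wins 32–12.
Rao vs Toma: Rao wins 28–16.
Vance beats each rival — Rao (28–16), Toma (32–12) — so Vance is the Condorcet winner.

Yes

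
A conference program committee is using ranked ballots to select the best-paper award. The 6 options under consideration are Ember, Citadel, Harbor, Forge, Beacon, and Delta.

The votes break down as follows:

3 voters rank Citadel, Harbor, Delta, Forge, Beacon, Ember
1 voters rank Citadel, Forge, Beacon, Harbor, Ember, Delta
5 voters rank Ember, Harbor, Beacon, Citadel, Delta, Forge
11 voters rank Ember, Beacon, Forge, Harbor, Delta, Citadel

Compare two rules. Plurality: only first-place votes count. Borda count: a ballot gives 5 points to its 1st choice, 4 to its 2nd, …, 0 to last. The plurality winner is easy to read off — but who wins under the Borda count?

Ember

Plurality first-place counts: Ember 16, Citadel 4, Harbor 0, Forge 0, Beacon 0, Delta 0 → Ember.
Borda totals: Ember 81, Citadel 30, Harbor 56, Forge 43, Beacon 65, Delta 25 → Ember.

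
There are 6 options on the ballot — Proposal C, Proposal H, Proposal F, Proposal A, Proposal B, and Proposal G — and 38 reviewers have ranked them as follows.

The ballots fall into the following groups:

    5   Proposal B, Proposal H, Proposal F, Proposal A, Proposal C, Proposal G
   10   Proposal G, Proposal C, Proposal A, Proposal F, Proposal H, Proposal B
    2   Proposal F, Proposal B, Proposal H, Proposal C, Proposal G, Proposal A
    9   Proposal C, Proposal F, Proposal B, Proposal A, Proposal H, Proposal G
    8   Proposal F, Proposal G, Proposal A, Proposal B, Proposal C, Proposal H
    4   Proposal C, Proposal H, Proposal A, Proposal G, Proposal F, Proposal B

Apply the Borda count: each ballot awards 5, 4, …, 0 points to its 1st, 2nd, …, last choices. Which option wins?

Proposal F

Borda scores:
  Proposal C: 5·1 + 10·4 + 2·2 + 9·5 + 8·1 + 4·5 = 122
  Proposal H: 5·4 + 10·1 + 2·3 + 9·1 + 8·0 + 4·4 = 61
  Proposal F: 5·3 + 10·2 + 2·5 + 9·4 + 8·5 + 4·1 = 125
  Proposal A: 5·2 + 10·3 + 2·0 + 9·2 + 8·3 + 4·3 = 94
  Proposal B: 5·5 + 10·0 + 2·4 + 9·3 + 8·2 + 4·0 = 76
  Proposal G: 5·0 + 10·5 + 2·1 + 9·0 + 8·4 + 4·2 = 92
Proposal F has the highest total.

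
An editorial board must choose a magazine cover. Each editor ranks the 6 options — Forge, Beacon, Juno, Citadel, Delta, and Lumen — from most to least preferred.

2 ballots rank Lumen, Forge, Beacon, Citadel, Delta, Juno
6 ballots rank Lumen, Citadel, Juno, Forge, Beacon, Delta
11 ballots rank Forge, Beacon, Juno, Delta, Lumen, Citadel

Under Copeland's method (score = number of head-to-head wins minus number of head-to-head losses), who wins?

Forge

Pairwise results:
  Forge vs Beacon: Forge wins 19–0.
  Forge vs Juno: Forge wins 13–6.
  Forge vs Citadel: Forge wins 13–6.
  Forge vs Delta: Forge wins 19–0.
  Forge vs Lumen: Forge wins 11–8.
  Beacon vs Juno: Beacon wins 13–6.
  Beacon vs Citadel: Beacon wins 13–6.
  Beacon vs Delta: Beacon wins 19–0.
  Beacon vs Lumen: Beacon wins 11–8.
  Juno vs Citadel: Juno wins 11–8.
  Juno vs Delta: Juno wins 17–2.
  Juno vs Lumen: Juno wins 11–8.
  Citadel vs Delta: Delta wins 11–8.
  Citadel vs Lumen: Lumen wins 19–0.
  Delta vs Lumen: Delta wins 11–8.
Copeland scores (wins − losses):
  Forge: 5 − 0 = 5
  Beacon: 4 − 1 = 3
  Juno: 3 − 2 = 1
  Citadel: 0 − 5 = -5
  Delta: 2 − 3 = -1
  Lumen: 1 − 4 = -3
Forge has the best Copeland score.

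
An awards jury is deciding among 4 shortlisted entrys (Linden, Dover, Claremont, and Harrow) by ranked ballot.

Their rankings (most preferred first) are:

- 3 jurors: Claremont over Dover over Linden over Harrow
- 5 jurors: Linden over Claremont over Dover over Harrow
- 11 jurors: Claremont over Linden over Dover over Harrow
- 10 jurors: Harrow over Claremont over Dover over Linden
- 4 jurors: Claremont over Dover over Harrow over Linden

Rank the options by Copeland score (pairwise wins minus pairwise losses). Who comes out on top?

Claremont

Pairwise results:
  Linden vs Dover: Dover wins 17–16.
  Linden vs Claremont: Claremont wins 28–5.
  Linden vs Harrow: Linden wins 19–14.
  Dover vs Claremont: Claremont wins 33–0.
  Dover vs Harrow: Dover wins 23–10.
  Claremont vs Harrow: Claremont wins 23–10.
Copeland scores (wins − losses):
  Linden: 1 − 2 = -1
  Dover: 2 − 1 = 1
  Claremont: 3 − 0 = 3
  Harrow: 0 − 3 = -3
Claremont has the best Copeland score.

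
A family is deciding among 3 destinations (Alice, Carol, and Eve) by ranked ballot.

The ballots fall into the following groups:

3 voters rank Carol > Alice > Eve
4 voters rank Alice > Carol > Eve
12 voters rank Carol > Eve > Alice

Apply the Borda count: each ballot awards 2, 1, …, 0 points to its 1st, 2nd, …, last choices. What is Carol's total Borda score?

34

Borda scores:
  Alice: 3·1 + 4·2 + 12·0 = 11
  Carol: 3·2 + 4·1 + 12·2 = 34
  Eve: 3·0 + 4·0 + 12·1 = 12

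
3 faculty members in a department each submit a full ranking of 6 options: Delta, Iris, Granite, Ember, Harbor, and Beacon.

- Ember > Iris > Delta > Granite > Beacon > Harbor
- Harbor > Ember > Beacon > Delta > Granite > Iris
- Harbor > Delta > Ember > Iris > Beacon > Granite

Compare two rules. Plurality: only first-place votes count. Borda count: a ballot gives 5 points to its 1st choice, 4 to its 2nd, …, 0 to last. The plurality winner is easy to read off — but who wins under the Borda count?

Plurality first-place counts: Delta 0, Iris 0, Granite 0, Ember 1, Harbor 2, Beacon 0 → Harbor.
Borda totals: Delta 9, Iris 6, Granite 3, Ember 12, Harbor 10, Beacon 5 → Ember.

Ember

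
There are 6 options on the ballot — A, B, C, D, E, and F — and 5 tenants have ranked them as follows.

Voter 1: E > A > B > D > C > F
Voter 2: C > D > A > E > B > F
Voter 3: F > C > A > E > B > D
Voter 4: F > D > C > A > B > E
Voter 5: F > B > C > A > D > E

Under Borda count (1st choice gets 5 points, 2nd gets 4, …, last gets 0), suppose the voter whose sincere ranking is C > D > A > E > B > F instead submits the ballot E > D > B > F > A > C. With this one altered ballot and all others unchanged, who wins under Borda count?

F

Borda totals with the altered ballot: A 12, B 12, C 11, D 11, E 12, F 17.
The switch changes the winner from C to F.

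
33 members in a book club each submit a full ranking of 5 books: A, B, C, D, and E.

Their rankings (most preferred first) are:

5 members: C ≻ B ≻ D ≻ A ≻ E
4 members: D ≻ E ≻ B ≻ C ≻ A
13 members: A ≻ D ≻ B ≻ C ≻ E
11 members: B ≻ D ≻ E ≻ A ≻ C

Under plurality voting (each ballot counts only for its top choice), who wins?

A

First-place vote totals:
  A: 13
  B: 11
  C: 5
  D: 4
  E: 0
A has the most first-place votes.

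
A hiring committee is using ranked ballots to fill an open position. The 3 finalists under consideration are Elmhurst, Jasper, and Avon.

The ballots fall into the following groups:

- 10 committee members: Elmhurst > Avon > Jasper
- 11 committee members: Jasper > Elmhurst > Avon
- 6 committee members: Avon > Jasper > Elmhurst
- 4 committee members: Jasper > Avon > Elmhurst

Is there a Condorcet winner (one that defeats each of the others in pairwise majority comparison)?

Head-to-head results (31 voters total):
Elmhurst vs Jasper: Jasper wins 21–10.
Elmhurst vs Avon: Elmhurst wins 21–10.
Jasper vs Avon: Avon wins 16–15.
No candidate beats all others: Elmhurst beats Avon beats Jasper beats Elmhurst, a majority cycle.

No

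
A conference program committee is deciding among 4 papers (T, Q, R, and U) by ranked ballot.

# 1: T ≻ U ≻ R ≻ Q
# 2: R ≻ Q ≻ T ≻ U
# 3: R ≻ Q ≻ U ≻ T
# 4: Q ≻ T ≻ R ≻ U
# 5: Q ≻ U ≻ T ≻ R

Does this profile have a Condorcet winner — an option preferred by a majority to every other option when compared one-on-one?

No

Head-to-head results (5 voters total):
T vs Q: Q wins 4–1.
T vs R: T wins 3–2.
T vs U: T wins 3–2.
Q vs R: R wins 3–2.
Q vs U: Q wins 4–1.
R vs U: R wins 3–2.
No candidate beats all others: T beats R beats Q beats T, a majority cycle.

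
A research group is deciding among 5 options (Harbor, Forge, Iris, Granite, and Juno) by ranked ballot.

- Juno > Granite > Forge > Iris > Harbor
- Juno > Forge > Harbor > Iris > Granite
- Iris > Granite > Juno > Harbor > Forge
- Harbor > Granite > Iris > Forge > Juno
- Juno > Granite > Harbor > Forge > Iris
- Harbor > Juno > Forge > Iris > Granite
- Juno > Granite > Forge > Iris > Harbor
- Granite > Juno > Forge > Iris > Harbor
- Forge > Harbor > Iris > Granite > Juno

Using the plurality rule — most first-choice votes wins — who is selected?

First-place vote totals:
  Harbor: 2
  Forge: 1
  Iris: 1
  Granite: 1
  Juno: 4
Juno has the most first-place votes.

Juno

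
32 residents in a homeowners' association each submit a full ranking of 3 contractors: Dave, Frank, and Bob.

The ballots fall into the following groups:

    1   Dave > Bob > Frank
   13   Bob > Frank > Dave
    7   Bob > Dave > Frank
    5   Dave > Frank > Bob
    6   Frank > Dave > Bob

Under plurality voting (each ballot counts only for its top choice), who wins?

Bob

First-place vote totals:
  Dave: 6
  Frank: 6
  Bob: 20
Bob has the most first-place votes.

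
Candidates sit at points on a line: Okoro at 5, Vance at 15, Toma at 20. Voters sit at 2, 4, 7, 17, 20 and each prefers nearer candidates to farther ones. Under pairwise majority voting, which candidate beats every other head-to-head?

With single-peaked preferences on a line, the Condorcet winner is the candidate closest to the median voter.
The median voter (position 7) is closest to Okoro at 5.
Check: Okoro vs Toma — voters closer to Okoro: 3 of 5.

Okoro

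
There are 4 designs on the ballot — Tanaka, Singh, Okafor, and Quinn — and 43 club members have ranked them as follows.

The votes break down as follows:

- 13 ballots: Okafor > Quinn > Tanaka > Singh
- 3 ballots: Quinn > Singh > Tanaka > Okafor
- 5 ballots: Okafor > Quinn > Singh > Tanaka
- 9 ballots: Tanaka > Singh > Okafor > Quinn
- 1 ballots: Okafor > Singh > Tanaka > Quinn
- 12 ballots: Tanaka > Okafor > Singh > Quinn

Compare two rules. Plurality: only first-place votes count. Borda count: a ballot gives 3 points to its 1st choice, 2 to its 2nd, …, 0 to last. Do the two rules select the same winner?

No

Plurality first-place counts: Tanaka 21, Singh 0, Okafor 19, Quinn 3 → Tanaka.
Borda totals: Tanaka 80, Singh 43, Okafor 90, Quinn 45 → Okafor.
The two rules disagree: plurality picks Tanaka, Borda picks Okafor.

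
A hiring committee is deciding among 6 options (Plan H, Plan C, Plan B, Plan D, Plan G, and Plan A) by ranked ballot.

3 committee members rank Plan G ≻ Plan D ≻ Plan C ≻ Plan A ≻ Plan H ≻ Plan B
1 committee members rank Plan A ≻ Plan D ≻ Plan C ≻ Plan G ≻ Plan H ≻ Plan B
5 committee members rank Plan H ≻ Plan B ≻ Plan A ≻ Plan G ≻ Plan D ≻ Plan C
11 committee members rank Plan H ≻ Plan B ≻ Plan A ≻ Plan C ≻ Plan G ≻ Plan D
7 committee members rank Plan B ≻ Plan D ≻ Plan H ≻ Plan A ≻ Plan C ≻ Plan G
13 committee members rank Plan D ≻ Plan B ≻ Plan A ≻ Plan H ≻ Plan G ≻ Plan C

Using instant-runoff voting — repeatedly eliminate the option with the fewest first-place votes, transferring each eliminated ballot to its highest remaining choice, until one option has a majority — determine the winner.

Plan D

Round 1: Plan H 16, Plan D 13, Plan B 7, Plan G 3, Plan A 1, Plan C 0. Plan C has the fewest and is eliminated.
Round 2: Plan H 16, Plan D 13, Plan B 7, Plan G 3, Plan A 1. Plan A has the fewest and is eliminated.
Round 3: Plan H 16, Plan D 14, Plan B 7, Plan G 3. Plan G has the fewest and is eliminated.
Round 4: Plan D 17, Plan H 16, Plan B 7. Plan B has the fewest and is eliminated.
Round 5: Plan D 24, Plan H 16. Plan D has a majority.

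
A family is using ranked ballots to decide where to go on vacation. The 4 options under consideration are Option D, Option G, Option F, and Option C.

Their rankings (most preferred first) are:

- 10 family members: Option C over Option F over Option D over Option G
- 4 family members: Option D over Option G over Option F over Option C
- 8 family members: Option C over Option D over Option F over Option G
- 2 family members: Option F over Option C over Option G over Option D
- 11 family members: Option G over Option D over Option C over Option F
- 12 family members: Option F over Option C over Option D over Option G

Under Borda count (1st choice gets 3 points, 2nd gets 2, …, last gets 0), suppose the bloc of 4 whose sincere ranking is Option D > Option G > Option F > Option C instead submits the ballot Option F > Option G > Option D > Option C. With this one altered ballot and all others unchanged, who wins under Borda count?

Option C

Borda totals with the altered ballot: Option D 64, Option G 43, Option F 82, Option C 93.
The winner is unchanged: still Option C.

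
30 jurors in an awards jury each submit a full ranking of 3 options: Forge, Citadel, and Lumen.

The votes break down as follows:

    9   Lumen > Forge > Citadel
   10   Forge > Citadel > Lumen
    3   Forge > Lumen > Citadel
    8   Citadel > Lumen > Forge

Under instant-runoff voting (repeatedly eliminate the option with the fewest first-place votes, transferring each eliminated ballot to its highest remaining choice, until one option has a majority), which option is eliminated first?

Round 1: Forge 13, Lumen 9, Citadel 8. Citadel has the fewest and is eliminated.
Round 2: Lumen 17, Forge 13. Lumen has a majority.

Citadel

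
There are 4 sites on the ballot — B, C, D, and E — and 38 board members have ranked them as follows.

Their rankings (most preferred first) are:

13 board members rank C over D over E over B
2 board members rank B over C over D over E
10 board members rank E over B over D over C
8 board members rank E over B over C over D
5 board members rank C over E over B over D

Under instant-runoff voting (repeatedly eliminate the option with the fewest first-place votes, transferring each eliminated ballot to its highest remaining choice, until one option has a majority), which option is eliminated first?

Round 1: C 18, E 18, B 2, D 0. D has the fewest and is eliminated.
Round 2: C 18, E 18, B 2. B has the fewest and is eliminated.
Round 3: C 20, E 18. C has a majority.

D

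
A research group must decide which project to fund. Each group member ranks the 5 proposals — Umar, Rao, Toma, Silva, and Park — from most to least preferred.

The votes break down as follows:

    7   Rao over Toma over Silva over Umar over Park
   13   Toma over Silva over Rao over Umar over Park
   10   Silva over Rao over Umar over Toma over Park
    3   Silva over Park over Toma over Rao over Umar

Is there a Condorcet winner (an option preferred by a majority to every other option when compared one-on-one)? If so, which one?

There is no Condorcet winner

Head-to-head results (33 voters total):
Umar vs Rao: Rao wins 33–0.
Umar vs Toma: Toma wins 23–10.
Umar vs Silva: Silva wins 33–0.
Umar vs Park: Umar wins 30–3.
Rao vs Toma: Rao wins 17–16.
Rao vs Silva: Silva wins 26–7.
Rao vs Park: Rao wins 30–3.
Toma vs Silva: Toma wins 20–13.
Toma vs Park: Toma wins 30–3.
Silva vs Park: Silva wins 33–0.
No candidate beats all others: Rao beats Toma beats Silva beats Rao, a majority cycle.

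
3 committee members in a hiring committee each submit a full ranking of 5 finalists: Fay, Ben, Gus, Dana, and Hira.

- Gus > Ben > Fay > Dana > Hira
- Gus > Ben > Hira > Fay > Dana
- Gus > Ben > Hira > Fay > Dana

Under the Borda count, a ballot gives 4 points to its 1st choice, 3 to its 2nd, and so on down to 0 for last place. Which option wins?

Gus

Borda scores:
  Fay: 2 + 1 + 1 = 4
  Ben: 3 + 3 + 3 = 9
  Gus: 4 + 4 + 4 = 12
  Dana: 1 + 0 + 0 = 1
  Hira: 0 + 2 + 2 = 4
Gus has the highest total.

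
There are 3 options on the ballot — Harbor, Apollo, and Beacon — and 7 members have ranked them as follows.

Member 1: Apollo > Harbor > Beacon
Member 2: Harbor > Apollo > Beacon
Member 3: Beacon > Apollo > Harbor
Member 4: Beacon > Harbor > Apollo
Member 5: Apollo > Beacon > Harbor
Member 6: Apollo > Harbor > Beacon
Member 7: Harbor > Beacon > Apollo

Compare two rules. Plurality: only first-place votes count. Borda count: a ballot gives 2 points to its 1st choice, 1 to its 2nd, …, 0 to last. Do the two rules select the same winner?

Plurality first-place counts: Harbor 2, Apollo 3, Beacon 2 → Apollo.
Borda totals: Harbor 7, Apollo 8, Beacon 6 → Apollo.
The two rules agree on Apollo.

Yes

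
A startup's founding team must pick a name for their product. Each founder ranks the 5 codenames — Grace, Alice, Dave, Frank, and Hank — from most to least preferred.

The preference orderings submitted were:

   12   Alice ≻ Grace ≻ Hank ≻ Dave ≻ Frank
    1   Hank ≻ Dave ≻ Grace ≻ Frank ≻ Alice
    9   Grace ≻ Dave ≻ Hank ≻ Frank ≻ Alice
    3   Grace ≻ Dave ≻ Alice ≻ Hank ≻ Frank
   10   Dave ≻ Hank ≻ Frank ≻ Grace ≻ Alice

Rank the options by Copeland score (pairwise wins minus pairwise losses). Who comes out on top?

Pairwise results:
  Grace vs Alice: Grace wins 23–12.
  Grace vs Dave: Grace wins 24–11.
  Grace vs Frank: Grace wins 25–10.
  Grace vs Hank: Grace wins 24–11.
  Alice vs Dave: Dave wins 23–12.
  Alice vs Frank: Frank wins 20–15.
  Alice vs Hank: Hank wins 20–15.
  Dave vs Frank: Dave wins 35–0.
  Dave vs Hank: Dave wins 22–13.
  Frank vs Hank: Hank wins 35–0.
Copeland scores (wins − losses):
  Grace: 4 − 0 = 4
  Alice: 0 − 4 = -4
  Dave: 3 − 1 = 2
  Frank: 1 − 3 = -2
  Hank: 2 − 2 = 0
Grace has the best Copeland score.

Grace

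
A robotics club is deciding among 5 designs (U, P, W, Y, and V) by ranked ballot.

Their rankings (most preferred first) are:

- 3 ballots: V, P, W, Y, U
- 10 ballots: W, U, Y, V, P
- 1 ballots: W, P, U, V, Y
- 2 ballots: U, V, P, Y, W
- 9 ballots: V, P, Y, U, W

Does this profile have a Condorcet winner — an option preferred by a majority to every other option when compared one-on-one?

Head-to-head results (25 voters total):
U vs P: P wins 13–12.
U vs W: W wins 14–11.
U vs Y: U wins 13–12.
U vs V: U wins 13–12.
P vs W: P wins 14–11.
P vs Y: P wins 15–10.
P vs V: V wins 24–1.
W vs Y: W wins 14–11.
W vs V: V wins 14–11.
Y vs V: V wins 15–10.
No candidate beats all others: U beats V beats P beats U, a majority cycle.

No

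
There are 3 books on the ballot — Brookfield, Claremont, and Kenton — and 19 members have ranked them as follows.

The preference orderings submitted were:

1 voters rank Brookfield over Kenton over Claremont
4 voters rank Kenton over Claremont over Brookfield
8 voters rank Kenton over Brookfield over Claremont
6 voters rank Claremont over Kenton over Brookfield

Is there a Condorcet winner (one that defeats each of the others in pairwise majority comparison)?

Head-to-head results (19 voters total):
Brookfield vs Claremont: Claremont wins 10–9.
Brookfield vs Kenton: Kenton wins 18–1.
Claremont vs Kenton: Kenton wins 13–6.
Kenton beats each rival — Brookfield (18–1), Claremont (13–6) — so Kenton is the Condorcet winner.

Yes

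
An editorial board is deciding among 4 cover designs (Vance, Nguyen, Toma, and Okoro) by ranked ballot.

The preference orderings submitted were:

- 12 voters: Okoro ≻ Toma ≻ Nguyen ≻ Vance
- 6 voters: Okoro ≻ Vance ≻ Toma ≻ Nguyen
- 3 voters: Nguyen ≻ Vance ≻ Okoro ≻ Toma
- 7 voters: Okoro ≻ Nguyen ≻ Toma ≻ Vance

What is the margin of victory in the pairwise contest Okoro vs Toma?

Ballots ranking Okoro above Toma: 12+6+3+7 = 28.
Ballots ranking Toma above Okoro: 0.
Okoro wins 28–0, a margin of 28.

28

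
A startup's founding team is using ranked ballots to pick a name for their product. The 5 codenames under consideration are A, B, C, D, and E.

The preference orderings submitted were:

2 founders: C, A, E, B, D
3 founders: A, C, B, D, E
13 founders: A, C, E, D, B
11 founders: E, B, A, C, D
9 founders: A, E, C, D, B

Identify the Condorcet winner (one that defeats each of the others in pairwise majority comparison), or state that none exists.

A

Head-to-head results (38 voters total):
A vs B: A wins 27–11.
A vs C: A wins 36–2.
A vs D: A wins 38–0.
A vs E: A wins 27–11.
B vs C: C wins 27–11.
B vs D: D wins 22–16.
B vs E: E wins 35–3.
C vs D: C wins 38–0.
C vs E: E wins 20–18.
D vs E: E wins 35–3.
A beats each rival — B (27–11), C (36–2), D (38–0), E (27–11) — so A is the Condorcet winner.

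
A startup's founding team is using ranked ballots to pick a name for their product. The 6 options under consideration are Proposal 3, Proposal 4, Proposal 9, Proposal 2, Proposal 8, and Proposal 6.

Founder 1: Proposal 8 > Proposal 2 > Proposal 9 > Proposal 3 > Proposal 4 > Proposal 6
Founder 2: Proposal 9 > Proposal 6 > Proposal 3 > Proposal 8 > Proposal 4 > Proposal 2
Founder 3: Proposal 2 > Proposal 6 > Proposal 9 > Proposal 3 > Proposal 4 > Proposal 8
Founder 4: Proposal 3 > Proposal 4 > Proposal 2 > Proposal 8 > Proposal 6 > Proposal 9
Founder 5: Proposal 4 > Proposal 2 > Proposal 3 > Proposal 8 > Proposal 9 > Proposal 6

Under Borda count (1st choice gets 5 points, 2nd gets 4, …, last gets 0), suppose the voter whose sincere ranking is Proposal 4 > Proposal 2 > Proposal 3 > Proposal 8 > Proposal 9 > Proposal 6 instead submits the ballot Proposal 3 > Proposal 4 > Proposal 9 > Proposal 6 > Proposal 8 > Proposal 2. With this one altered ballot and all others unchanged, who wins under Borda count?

Borda totals with the altered ballot: Proposal 3 17, Proposal 4 11, Proposal 9 14, Proposal 2 12, Proposal 8 10, Proposal 6 11.
The switch changes the winner from Proposal 2 to Proposal 3.

Proposal 3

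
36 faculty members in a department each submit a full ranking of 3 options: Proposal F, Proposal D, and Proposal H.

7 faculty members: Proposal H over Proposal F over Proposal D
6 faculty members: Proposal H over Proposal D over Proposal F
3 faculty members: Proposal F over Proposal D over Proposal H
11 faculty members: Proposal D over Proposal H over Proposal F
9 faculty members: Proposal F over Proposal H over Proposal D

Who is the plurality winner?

First-place vote totals:
  Proposal F: 12
  Proposal D: 11
  Proposal H: 13
Proposal H has the most first-place votes.

Proposal H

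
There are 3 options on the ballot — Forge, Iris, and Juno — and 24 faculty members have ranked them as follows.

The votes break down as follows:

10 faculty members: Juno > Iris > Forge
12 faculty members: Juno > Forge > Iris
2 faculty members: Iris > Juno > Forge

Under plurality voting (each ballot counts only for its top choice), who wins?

First-place vote totals:
  Forge: 0
  Iris: 2
  Juno: 22
Juno has the most first-place votes.

Juno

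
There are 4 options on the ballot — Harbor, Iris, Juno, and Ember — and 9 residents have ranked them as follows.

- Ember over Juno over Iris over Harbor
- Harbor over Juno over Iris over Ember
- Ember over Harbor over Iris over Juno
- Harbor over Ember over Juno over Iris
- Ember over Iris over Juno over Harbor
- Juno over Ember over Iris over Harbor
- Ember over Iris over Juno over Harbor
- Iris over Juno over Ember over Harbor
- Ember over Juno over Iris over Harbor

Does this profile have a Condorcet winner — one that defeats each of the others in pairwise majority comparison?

Head-to-head results (9 voters total):
Harbor vs Iris: Iris wins 6–3.
Harbor vs Juno: Juno wins 6–3.
Harbor vs Ember: Ember wins 7–2.
Iris vs Juno: Juno wins 5–4.
Iris vs Ember: Ember wins 7–2.
Juno vs Ember: Ember wins 6–3.
Ember beats each rival — Harbor (7–2), Iris (7–2), Juno (6–3) — so Ember is the Condorcet winner.

Yes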